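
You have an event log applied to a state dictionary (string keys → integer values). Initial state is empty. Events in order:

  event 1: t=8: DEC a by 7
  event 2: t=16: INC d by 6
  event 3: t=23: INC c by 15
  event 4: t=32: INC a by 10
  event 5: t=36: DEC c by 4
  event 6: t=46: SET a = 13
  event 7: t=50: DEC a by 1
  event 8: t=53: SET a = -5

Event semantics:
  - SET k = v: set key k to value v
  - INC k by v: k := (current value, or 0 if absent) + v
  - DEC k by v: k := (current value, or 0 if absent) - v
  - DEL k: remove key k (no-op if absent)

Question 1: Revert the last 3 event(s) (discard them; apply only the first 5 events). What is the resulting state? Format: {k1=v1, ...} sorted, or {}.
Keep first 5 events (discard last 3):
  after event 1 (t=8: DEC a by 7): {a=-7}
  after event 2 (t=16: INC d by 6): {a=-7, d=6}
  after event 3 (t=23: INC c by 15): {a=-7, c=15, d=6}
  after event 4 (t=32: INC a by 10): {a=3, c=15, d=6}
  after event 5 (t=36: DEC c by 4): {a=3, c=11, d=6}

Answer: {a=3, c=11, d=6}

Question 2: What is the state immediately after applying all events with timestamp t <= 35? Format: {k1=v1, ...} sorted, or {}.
Answer: {a=3, c=15, d=6}

Derivation:
Apply events with t <= 35 (4 events):
  after event 1 (t=8: DEC a by 7): {a=-7}
  after event 2 (t=16: INC d by 6): {a=-7, d=6}
  after event 3 (t=23: INC c by 15): {a=-7, c=15, d=6}
  after event 4 (t=32: INC a by 10): {a=3, c=15, d=6}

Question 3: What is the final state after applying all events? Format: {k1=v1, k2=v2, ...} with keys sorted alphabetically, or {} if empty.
Answer: {a=-5, c=11, d=6}

Derivation:
  after event 1 (t=8: DEC a by 7): {a=-7}
  after event 2 (t=16: INC d by 6): {a=-7, d=6}
  after event 3 (t=23: INC c by 15): {a=-7, c=15, d=6}
  after event 4 (t=32: INC a by 10): {a=3, c=15, d=6}
  after event 5 (t=36: DEC c by 4): {a=3, c=11, d=6}
  after event 6 (t=46: SET a = 13): {a=13, c=11, d=6}
  after event 7 (t=50: DEC a by 1): {a=12, c=11, d=6}
  after event 8 (t=53: SET a = -5): {a=-5, c=11, d=6}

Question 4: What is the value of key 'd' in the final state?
Track key 'd' through all 8 events:
  event 1 (t=8: DEC a by 7): d unchanged
  event 2 (t=16: INC d by 6): d (absent) -> 6
  event 3 (t=23: INC c by 15): d unchanged
  event 4 (t=32: INC a by 10): d unchanged
  event 5 (t=36: DEC c by 4): d unchanged
  event 6 (t=46: SET a = 13): d unchanged
  event 7 (t=50: DEC a by 1): d unchanged
  event 8 (t=53: SET a = -5): d unchanged
Final: d = 6

Answer: 6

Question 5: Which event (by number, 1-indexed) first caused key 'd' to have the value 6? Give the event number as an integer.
Answer: 2

Derivation:
Looking for first event where d becomes 6:
  event 2: d (absent) -> 6  <-- first match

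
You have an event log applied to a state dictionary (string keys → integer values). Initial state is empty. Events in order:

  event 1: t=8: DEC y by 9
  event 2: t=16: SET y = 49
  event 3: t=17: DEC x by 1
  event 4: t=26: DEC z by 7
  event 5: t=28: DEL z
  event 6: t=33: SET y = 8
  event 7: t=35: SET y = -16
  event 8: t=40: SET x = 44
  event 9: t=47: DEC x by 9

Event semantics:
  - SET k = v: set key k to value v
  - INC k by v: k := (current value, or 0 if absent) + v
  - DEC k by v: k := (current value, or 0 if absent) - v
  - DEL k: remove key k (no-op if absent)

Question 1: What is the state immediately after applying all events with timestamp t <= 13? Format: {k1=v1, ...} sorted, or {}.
Apply events with t <= 13 (1 events):
  after event 1 (t=8: DEC y by 9): {y=-9}

Answer: {y=-9}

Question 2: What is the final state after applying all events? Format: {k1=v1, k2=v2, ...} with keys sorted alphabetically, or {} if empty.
  after event 1 (t=8: DEC y by 9): {y=-9}
  after event 2 (t=16: SET y = 49): {y=49}
  after event 3 (t=17: DEC x by 1): {x=-1, y=49}
  after event 4 (t=26: DEC z by 7): {x=-1, y=49, z=-7}
  after event 5 (t=28: DEL z): {x=-1, y=49}
  after event 6 (t=33: SET y = 8): {x=-1, y=8}
  after event 7 (t=35: SET y = -16): {x=-1, y=-16}
  after event 8 (t=40: SET x = 44): {x=44, y=-16}
  after event 9 (t=47: DEC x by 9): {x=35, y=-16}

Answer: {x=35, y=-16}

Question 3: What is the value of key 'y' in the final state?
Track key 'y' through all 9 events:
  event 1 (t=8: DEC y by 9): y (absent) -> -9
  event 2 (t=16: SET y = 49): y -9 -> 49
  event 3 (t=17: DEC x by 1): y unchanged
  event 4 (t=26: DEC z by 7): y unchanged
  event 5 (t=28: DEL z): y unchanged
  event 6 (t=33: SET y = 8): y 49 -> 8
  event 7 (t=35: SET y = -16): y 8 -> -16
  event 8 (t=40: SET x = 44): y unchanged
  event 9 (t=47: DEC x by 9): y unchanged
Final: y = -16

Answer: -16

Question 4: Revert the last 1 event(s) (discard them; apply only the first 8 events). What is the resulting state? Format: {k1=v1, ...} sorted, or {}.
Answer: {x=44, y=-16}

Derivation:
Keep first 8 events (discard last 1):
  after event 1 (t=8: DEC y by 9): {y=-9}
  after event 2 (t=16: SET y = 49): {y=49}
  after event 3 (t=17: DEC x by 1): {x=-1, y=49}
  after event 4 (t=26: DEC z by 7): {x=-1, y=49, z=-7}
  after event 5 (t=28: DEL z): {x=-1, y=49}
  after event 6 (t=33: SET y = 8): {x=-1, y=8}
  after event 7 (t=35: SET y = -16): {x=-1, y=-16}
  after event 8 (t=40: SET x = 44): {x=44, y=-16}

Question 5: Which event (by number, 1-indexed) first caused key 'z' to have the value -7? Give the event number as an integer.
Answer: 4

Derivation:
Looking for first event where z becomes -7:
  event 4: z (absent) -> -7  <-- first match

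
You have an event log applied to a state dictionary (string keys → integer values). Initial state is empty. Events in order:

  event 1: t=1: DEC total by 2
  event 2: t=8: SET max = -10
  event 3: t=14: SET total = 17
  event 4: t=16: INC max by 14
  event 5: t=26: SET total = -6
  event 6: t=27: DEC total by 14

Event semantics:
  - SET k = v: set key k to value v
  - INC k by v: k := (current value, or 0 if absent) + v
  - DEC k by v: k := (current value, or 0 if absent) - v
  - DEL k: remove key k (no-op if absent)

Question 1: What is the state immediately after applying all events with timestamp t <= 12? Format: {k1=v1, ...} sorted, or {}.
Apply events with t <= 12 (2 events):
  after event 1 (t=1: DEC total by 2): {total=-2}
  after event 2 (t=8: SET max = -10): {max=-10, total=-2}

Answer: {max=-10, total=-2}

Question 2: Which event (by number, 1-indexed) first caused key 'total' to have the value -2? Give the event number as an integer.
Looking for first event where total becomes -2:
  event 1: total (absent) -> -2  <-- first match

Answer: 1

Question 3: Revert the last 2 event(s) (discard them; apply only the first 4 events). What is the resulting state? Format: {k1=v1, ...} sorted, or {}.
Keep first 4 events (discard last 2):
  after event 1 (t=1: DEC total by 2): {total=-2}
  after event 2 (t=8: SET max = -10): {max=-10, total=-2}
  after event 3 (t=14: SET total = 17): {max=-10, total=17}
  after event 4 (t=16: INC max by 14): {max=4, total=17}

Answer: {max=4, total=17}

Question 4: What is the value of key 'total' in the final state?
Track key 'total' through all 6 events:
  event 1 (t=1: DEC total by 2): total (absent) -> -2
  event 2 (t=8: SET max = -10): total unchanged
  event 3 (t=14: SET total = 17): total -2 -> 17
  event 4 (t=16: INC max by 14): total unchanged
  event 5 (t=26: SET total = -6): total 17 -> -6
  event 6 (t=27: DEC total by 14): total -6 -> -20
Final: total = -20

Answer: -20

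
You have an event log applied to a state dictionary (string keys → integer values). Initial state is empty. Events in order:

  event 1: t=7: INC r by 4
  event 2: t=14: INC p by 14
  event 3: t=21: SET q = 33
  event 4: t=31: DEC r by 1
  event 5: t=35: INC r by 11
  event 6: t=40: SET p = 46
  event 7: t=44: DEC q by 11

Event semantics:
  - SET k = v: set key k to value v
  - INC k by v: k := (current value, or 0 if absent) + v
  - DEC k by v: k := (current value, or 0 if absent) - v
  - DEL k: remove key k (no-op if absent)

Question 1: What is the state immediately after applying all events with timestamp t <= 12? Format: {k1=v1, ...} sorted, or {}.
Answer: {r=4}

Derivation:
Apply events with t <= 12 (1 events):
  after event 1 (t=7: INC r by 4): {r=4}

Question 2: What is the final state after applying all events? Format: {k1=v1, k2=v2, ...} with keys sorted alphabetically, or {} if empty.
  after event 1 (t=7: INC r by 4): {r=4}
  after event 2 (t=14: INC p by 14): {p=14, r=4}
  after event 3 (t=21: SET q = 33): {p=14, q=33, r=4}
  after event 4 (t=31: DEC r by 1): {p=14, q=33, r=3}
  after event 5 (t=35: INC r by 11): {p=14, q=33, r=14}
  after event 6 (t=40: SET p = 46): {p=46, q=33, r=14}
  after event 7 (t=44: DEC q by 11): {p=46, q=22, r=14}

Answer: {p=46, q=22, r=14}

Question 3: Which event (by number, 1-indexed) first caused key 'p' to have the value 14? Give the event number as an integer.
Answer: 2

Derivation:
Looking for first event where p becomes 14:
  event 2: p (absent) -> 14  <-- first match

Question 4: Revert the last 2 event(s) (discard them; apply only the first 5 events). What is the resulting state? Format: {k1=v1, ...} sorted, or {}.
Answer: {p=14, q=33, r=14}

Derivation:
Keep first 5 events (discard last 2):
  after event 1 (t=7: INC r by 4): {r=4}
  after event 2 (t=14: INC p by 14): {p=14, r=4}
  after event 3 (t=21: SET q = 33): {p=14, q=33, r=4}
  after event 4 (t=31: DEC r by 1): {p=14, q=33, r=3}
  after event 5 (t=35: INC r by 11): {p=14, q=33, r=14}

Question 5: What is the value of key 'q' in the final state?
Answer: 22

Derivation:
Track key 'q' through all 7 events:
  event 1 (t=7: INC r by 4): q unchanged
  event 2 (t=14: INC p by 14): q unchanged
  event 3 (t=21: SET q = 33): q (absent) -> 33
  event 4 (t=31: DEC r by 1): q unchanged
  event 5 (t=35: INC r by 11): q unchanged
  event 6 (t=40: SET p = 46): q unchanged
  event 7 (t=44: DEC q by 11): q 33 -> 22
Final: q = 22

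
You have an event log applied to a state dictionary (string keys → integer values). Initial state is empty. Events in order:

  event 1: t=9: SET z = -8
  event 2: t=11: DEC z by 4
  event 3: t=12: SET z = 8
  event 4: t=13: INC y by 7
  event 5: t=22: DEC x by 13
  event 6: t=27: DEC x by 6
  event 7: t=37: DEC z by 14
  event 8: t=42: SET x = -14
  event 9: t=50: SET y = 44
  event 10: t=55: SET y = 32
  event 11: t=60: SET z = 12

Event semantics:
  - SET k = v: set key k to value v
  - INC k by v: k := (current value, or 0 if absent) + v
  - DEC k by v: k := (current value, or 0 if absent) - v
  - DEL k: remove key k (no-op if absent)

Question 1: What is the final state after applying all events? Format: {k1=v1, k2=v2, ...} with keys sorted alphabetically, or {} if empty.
  after event 1 (t=9: SET z = -8): {z=-8}
  after event 2 (t=11: DEC z by 4): {z=-12}
  after event 3 (t=12: SET z = 8): {z=8}
  after event 4 (t=13: INC y by 7): {y=7, z=8}
  after event 5 (t=22: DEC x by 13): {x=-13, y=7, z=8}
  after event 6 (t=27: DEC x by 6): {x=-19, y=7, z=8}
  after event 7 (t=37: DEC z by 14): {x=-19, y=7, z=-6}
  after event 8 (t=42: SET x = -14): {x=-14, y=7, z=-6}
  after event 9 (t=50: SET y = 44): {x=-14, y=44, z=-6}
  after event 10 (t=55: SET y = 32): {x=-14, y=32, z=-6}
  after event 11 (t=60: SET z = 12): {x=-14, y=32, z=12}

Answer: {x=-14, y=32, z=12}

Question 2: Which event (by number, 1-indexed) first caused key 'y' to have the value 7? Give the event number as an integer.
Answer: 4

Derivation:
Looking for first event where y becomes 7:
  event 4: y (absent) -> 7  <-- first match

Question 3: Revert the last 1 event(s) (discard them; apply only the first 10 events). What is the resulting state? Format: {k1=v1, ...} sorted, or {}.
Keep first 10 events (discard last 1):
  after event 1 (t=9: SET z = -8): {z=-8}
  after event 2 (t=11: DEC z by 4): {z=-12}
  after event 3 (t=12: SET z = 8): {z=8}
  after event 4 (t=13: INC y by 7): {y=7, z=8}
  after event 5 (t=22: DEC x by 13): {x=-13, y=7, z=8}
  after event 6 (t=27: DEC x by 6): {x=-19, y=7, z=8}
  after event 7 (t=37: DEC z by 14): {x=-19, y=7, z=-6}
  after event 8 (t=42: SET x = -14): {x=-14, y=7, z=-6}
  after event 9 (t=50: SET y = 44): {x=-14, y=44, z=-6}
  after event 10 (t=55: SET y = 32): {x=-14, y=32, z=-6}

Answer: {x=-14, y=32, z=-6}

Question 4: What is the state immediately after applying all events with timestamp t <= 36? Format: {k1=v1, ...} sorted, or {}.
Apply events with t <= 36 (6 events):
  after event 1 (t=9: SET z = -8): {z=-8}
  after event 2 (t=11: DEC z by 4): {z=-12}
  after event 3 (t=12: SET z = 8): {z=8}
  after event 4 (t=13: INC y by 7): {y=7, z=8}
  after event 5 (t=22: DEC x by 13): {x=-13, y=7, z=8}
  after event 6 (t=27: DEC x by 6): {x=-19, y=7, z=8}

Answer: {x=-19, y=7, z=8}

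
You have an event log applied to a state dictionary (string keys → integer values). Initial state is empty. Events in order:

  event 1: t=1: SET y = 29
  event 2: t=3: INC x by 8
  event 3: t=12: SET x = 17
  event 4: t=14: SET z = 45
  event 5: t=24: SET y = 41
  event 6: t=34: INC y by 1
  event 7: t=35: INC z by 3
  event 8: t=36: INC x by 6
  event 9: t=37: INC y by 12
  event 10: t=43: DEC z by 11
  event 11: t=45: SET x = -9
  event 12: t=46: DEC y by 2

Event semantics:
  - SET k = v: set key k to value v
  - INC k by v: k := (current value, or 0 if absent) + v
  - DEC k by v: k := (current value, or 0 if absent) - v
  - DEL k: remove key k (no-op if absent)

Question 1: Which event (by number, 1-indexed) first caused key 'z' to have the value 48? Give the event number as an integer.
Looking for first event where z becomes 48:
  event 4: z = 45
  event 5: z = 45
  event 6: z = 45
  event 7: z 45 -> 48  <-- first match

Answer: 7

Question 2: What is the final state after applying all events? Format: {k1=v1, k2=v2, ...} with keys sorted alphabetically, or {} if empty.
Answer: {x=-9, y=52, z=37}

Derivation:
  after event 1 (t=1: SET y = 29): {y=29}
  after event 2 (t=3: INC x by 8): {x=8, y=29}
  after event 3 (t=12: SET x = 17): {x=17, y=29}
  after event 4 (t=14: SET z = 45): {x=17, y=29, z=45}
  after event 5 (t=24: SET y = 41): {x=17, y=41, z=45}
  after event 6 (t=34: INC y by 1): {x=17, y=42, z=45}
  after event 7 (t=35: INC z by 3): {x=17, y=42, z=48}
  after event 8 (t=36: INC x by 6): {x=23, y=42, z=48}
  after event 9 (t=37: INC y by 12): {x=23, y=54, z=48}
  after event 10 (t=43: DEC z by 11): {x=23, y=54, z=37}
  after event 11 (t=45: SET x = -9): {x=-9, y=54, z=37}
  after event 12 (t=46: DEC y by 2): {x=-9, y=52, z=37}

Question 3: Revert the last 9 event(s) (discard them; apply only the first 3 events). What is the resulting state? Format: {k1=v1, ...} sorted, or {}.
Answer: {x=17, y=29}

Derivation:
Keep first 3 events (discard last 9):
  after event 1 (t=1: SET y = 29): {y=29}
  after event 2 (t=3: INC x by 8): {x=8, y=29}
  after event 3 (t=12: SET x = 17): {x=17, y=29}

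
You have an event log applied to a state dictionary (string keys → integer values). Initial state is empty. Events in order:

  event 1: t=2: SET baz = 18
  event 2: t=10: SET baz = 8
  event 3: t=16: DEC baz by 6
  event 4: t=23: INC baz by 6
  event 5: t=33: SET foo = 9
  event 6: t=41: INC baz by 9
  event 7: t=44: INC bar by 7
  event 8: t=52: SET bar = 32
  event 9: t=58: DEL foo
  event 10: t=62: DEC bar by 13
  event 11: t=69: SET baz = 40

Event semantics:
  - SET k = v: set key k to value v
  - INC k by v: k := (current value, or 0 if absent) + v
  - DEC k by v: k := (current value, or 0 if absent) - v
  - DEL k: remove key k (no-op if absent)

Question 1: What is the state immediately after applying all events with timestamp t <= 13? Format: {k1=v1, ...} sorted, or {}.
Answer: {baz=8}

Derivation:
Apply events with t <= 13 (2 events):
  after event 1 (t=2: SET baz = 18): {baz=18}
  after event 2 (t=10: SET baz = 8): {baz=8}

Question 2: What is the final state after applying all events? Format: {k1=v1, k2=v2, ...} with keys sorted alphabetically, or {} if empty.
  after event 1 (t=2: SET baz = 18): {baz=18}
  after event 2 (t=10: SET baz = 8): {baz=8}
  after event 3 (t=16: DEC baz by 6): {baz=2}
  after event 4 (t=23: INC baz by 6): {baz=8}
  after event 5 (t=33: SET foo = 9): {baz=8, foo=9}
  after event 6 (t=41: INC baz by 9): {baz=17, foo=9}
  after event 7 (t=44: INC bar by 7): {bar=7, baz=17, foo=9}
  after event 8 (t=52: SET bar = 32): {bar=32, baz=17, foo=9}
  after event 9 (t=58: DEL foo): {bar=32, baz=17}
  after event 10 (t=62: DEC bar by 13): {bar=19, baz=17}
  after event 11 (t=69: SET baz = 40): {bar=19, baz=40}

Answer: {bar=19, baz=40}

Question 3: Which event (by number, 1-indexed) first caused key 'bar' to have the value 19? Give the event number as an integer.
Looking for first event where bar becomes 19:
  event 7: bar = 7
  event 8: bar = 32
  event 9: bar = 32
  event 10: bar 32 -> 19  <-- first match

Answer: 10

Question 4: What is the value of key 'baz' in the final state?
Track key 'baz' through all 11 events:
  event 1 (t=2: SET baz = 18): baz (absent) -> 18
  event 2 (t=10: SET baz = 8): baz 18 -> 8
  event 3 (t=16: DEC baz by 6): baz 8 -> 2
  event 4 (t=23: INC baz by 6): baz 2 -> 8
  event 5 (t=33: SET foo = 9): baz unchanged
  event 6 (t=41: INC baz by 9): baz 8 -> 17
  event 7 (t=44: INC bar by 7): baz unchanged
  event 8 (t=52: SET bar = 32): baz unchanged
  event 9 (t=58: DEL foo): baz unchanged
  event 10 (t=62: DEC bar by 13): baz unchanged
  event 11 (t=69: SET baz = 40): baz 17 -> 40
Final: baz = 40

Answer: 40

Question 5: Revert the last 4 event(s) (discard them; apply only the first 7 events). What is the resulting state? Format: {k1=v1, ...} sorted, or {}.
Keep first 7 events (discard last 4):
  after event 1 (t=2: SET baz = 18): {baz=18}
  after event 2 (t=10: SET baz = 8): {baz=8}
  after event 3 (t=16: DEC baz by 6): {baz=2}
  after event 4 (t=23: INC baz by 6): {baz=8}
  after event 5 (t=33: SET foo = 9): {baz=8, foo=9}
  after event 6 (t=41: INC baz by 9): {baz=17, foo=9}
  after event 7 (t=44: INC bar by 7): {bar=7, baz=17, foo=9}

Answer: {bar=7, baz=17, foo=9}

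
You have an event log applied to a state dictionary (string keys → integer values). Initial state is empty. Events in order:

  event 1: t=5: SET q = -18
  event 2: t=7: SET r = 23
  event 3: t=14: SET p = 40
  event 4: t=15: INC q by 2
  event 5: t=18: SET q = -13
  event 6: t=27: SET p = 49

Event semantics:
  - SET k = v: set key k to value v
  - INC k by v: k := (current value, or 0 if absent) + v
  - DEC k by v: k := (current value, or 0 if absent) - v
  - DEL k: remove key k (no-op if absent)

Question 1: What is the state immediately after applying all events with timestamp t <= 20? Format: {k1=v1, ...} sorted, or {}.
Answer: {p=40, q=-13, r=23}

Derivation:
Apply events with t <= 20 (5 events):
  after event 1 (t=5: SET q = -18): {q=-18}
  after event 2 (t=7: SET r = 23): {q=-18, r=23}
  after event 3 (t=14: SET p = 40): {p=40, q=-18, r=23}
  after event 4 (t=15: INC q by 2): {p=40, q=-16, r=23}
  after event 5 (t=18: SET q = -13): {p=40, q=-13, r=23}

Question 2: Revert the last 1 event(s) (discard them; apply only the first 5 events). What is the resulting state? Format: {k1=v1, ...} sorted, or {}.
Answer: {p=40, q=-13, r=23}

Derivation:
Keep first 5 events (discard last 1):
  after event 1 (t=5: SET q = -18): {q=-18}
  after event 2 (t=7: SET r = 23): {q=-18, r=23}
  after event 3 (t=14: SET p = 40): {p=40, q=-18, r=23}
  after event 4 (t=15: INC q by 2): {p=40, q=-16, r=23}
  after event 5 (t=18: SET q = -13): {p=40, q=-13, r=23}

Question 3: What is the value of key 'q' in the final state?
Answer: -13

Derivation:
Track key 'q' through all 6 events:
  event 1 (t=5: SET q = -18): q (absent) -> -18
  event 2 (t=7: SET r = 23): q unchanged
  event 3 (t=14: SET p = 40): q unchanged
  event 4 (t=15: INC q by 2): q -18 -> -16
  event 5 (t=18: SET q = -13): q -16 -> -13
  event 6 (t=27: SET p = 49): q unchanged
Final: q = -13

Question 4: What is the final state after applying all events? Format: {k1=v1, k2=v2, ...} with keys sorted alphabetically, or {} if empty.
Answer: {p=49, q=-13, r=23}

Derivation:
  after event 1 (t=5: SET q = -18): {q=-18}
  after event 2 (t=7: SET r = 23): {q=-18, r=23}
  after event 3 (t=14: SET p = 40): {p=40, q=-18, r=23}
  after event 4 (t=15: INC q by 2): {p=40, q=-16, r=23}
  after event 5 (t=18: SET q = -13): {p=40, q=-13, r=23}
  after event 6 (t=27: SET p = 49): {p=49, q=-13, r=23}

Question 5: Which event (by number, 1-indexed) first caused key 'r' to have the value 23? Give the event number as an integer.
Answer: 2

Derivation:
Looking for first event where r becomes 23:
  event 2: r (absent) -> 23  <-- first match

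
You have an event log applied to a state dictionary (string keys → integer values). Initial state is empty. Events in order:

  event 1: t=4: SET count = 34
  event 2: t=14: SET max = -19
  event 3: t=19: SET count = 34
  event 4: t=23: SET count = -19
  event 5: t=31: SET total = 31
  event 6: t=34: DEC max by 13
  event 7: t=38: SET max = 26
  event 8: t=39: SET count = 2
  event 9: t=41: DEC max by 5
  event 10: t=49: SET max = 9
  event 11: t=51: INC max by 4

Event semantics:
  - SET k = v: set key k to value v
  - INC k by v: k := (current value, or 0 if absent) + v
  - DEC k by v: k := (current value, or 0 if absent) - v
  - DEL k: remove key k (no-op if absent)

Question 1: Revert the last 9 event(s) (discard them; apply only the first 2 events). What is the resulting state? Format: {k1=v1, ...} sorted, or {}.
Answer: {count=34, max=-19}

Derivation:
Keep first 2 events (discard last 9):
  after event 1 (t=4: SET count = 34): {count=34}
  after event 2 (t=14: SET max = -19): {count=34, max=-19}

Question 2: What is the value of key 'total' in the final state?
Track key 'total' through all 11 events:
  event 1 (t=4: SET count = 34): total unchanged
  event 2 (t=14: SET max = -19): total unchanged
  event 3 (t=19: SET count = 34): total unchanged
  event 4 (t=23: SET count = -19): total unchanged
  event 5 (t=31: SET total = 31): total (absent) -> 31
  event 6 (t=34: DEC max by 13): total unchanged
  event 7 (t=38: SET max = 26): total unchanged
  event 8 (t=39: SET count = 2): total unchanged
  event 9 (t=41: DEC max by 5): total unchanged
  event 10 (t=49: SET max = 9): total unchanged
  event 11 (t=51: INC max by 4): total unchanged
Final: total = 31

Answer: 31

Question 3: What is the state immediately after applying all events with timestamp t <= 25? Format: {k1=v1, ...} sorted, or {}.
Answer: {count=-19, max=-19}

Derivation:
Apply events with t <= 25 (4 events):
  after event 1 (t=4: SET count = 34): {count=34}
  after event 2 (t=14: SET max = -19): {count=34, max=-19}
  after event 3 (t=19: SET count = 34): {count=34, max=-19}
  after event 4 (t=23: SET count = -19): {count=-19, max=-19}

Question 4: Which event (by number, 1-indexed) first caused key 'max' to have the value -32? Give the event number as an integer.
Looking for first event where max becomes -32:
  event 2: max = -19
  event 3: max = -19
  event 4: max = -19
  event 5: max = -19
  event 6: max -19 -> -32  <-- first match

Answer: 6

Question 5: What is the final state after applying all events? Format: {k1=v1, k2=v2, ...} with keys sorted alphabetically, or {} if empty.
  after event 1 (t=4: SET count = 34): {count=34}
  after event 2 (t=14: SET max = -19): {count=34, max=-19}
  after event 3 (t=19: SET count = 34): {count=34, max=-19}
  after event 4 (t=23: SET count = -19): {count=-19, max=-19}
  after event 5 (t=31: SET total = 31): {count=-19, max=-19, total=31}
  after event 6 (t=34: DEC max by 13): {count=-19, max=-32, total=31}
  after event 7 (t=38: SET max = 26): {count=-19, max=26, total=31}
  after event 8 (t=39: SET count = 2): {count=2, max=26, total=31}
  after event 9 (t=41: DEC max by 5): {count=2, max=21, total=31}
  after event 10 (t=49: SET max = 9): {count=2, max=9, total=31}
  after event 11 (t=51: INC max by 4): {count=2, max=13, total=31}

Answer: {count=2, max=13, total=31}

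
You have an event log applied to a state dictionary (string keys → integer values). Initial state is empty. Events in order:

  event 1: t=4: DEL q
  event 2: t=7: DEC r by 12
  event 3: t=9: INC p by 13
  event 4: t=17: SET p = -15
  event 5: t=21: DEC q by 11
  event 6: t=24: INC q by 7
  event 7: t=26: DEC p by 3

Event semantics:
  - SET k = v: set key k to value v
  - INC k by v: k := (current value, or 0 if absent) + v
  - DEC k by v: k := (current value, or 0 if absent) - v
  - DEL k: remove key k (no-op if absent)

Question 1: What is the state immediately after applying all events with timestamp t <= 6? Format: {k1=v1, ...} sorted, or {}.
Apply events with t <= 6 (1 events):
  after event 1 (t=4: DEL q): {}

Answer: {}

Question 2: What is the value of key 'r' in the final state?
Track key 'r' through all 7 events:
  event 1 (t=4: DEL q): r unchanged
  event 2 (t=7: DEC r by 12): r (absent) -> -12
  event 3 (t=9: INC p by 13): r unchanged
  event 4 (t=17: SET p = -15): r unchanged
  event 5 (t=21: DEC q by 11): r unchanged
  event 6 (t=24: INC q by 7): r unchanged
  event 7 (t=26: DEC p by 3): r unchanged
Final: r = -12

Answer: -12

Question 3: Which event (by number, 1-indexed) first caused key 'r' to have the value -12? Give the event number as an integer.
Answer: 2

Derivation:
Looking for first event where r becomes -12:
  event 2: r (absent) -> -12  <-- first match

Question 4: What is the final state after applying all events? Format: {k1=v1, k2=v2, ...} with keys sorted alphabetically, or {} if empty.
  after event 1 (t=4: DEL q): {}
  after event 2 (t=7: DEC r by 12): {r=-12}
  after event 3 (t=9: INC p by 13): {p=13, r=-12}
  after event 4 (t=17: SET p = -15): {p=-15, r=-12}
  after event 5 (t=21: DEC q by 11): {p=-15, q=-11, r=-12}
  after event 6 (t=24: INC q by 7): {p=-15, q=-4, r=-12}
  after event 7 (t=26: DEC p by 3): {p=-18, q=-4, r=-12}

Answer: {p=-18, q=-4, r=-12}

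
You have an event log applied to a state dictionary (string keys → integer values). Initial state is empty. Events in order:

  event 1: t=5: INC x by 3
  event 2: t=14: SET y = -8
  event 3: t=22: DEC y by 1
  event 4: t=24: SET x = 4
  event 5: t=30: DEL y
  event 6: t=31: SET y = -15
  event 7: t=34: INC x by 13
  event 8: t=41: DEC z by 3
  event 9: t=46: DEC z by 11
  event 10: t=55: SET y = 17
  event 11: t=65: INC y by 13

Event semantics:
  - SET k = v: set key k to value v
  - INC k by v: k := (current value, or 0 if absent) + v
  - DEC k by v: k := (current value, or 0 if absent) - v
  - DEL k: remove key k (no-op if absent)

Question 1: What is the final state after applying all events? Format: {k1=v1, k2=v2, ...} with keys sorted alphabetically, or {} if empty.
Answer: {x=17, y=30, z=-14}

Derivation:
  after event 1 (t=5: INC x by 3): {x=3}
  after event 2 (t=14: SET y = -8): {x=3, y=-8}
  after event 3 (t=22: DEC y by 1): {x=3, y=-9}
  after event 4 (t=24: SET x = 4): {x=4, y=-9}
  after event 5 (t=30: DEL y): {x=4}
  after event 6 (t=31: SET y = -15): {x=4, y=-15}
  after event 7 (t=34: INC x by 13): {x=17, y=-15}
  after event 8 (t=41: DEC z by 3): {x=17, y=-15, z=-3}
  after event 9 (t=46: DEC z by 11): {x=17, y=-15, z=-14}
  after event 10 (t=55: SET y = 17): {x=17, y=17, z=-14}
  after event 11 (t=65: INC y by 13): {x=17, y=30, z=-14}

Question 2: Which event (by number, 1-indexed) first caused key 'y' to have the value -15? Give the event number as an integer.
Looking for first event where y becomes -15:
  event 2: y = -8
  event 3: y = -9
  event 4: y = -9
  event 5: y = (absent)
  event 6: y (absent) -> -15  <-- first match

Answer: 6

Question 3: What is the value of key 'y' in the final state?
Answer: 30

Derivation:
Track key 'y' through all 11 events:
  event 1 (t=5: INC x by 3): y unchanged
  event 2 (t=14: SET y = -8): y (absent) -> -8
  event 3 (t=22: DEC y by 1): y -8 -> -9
  event 4 (t=24: SET x = 4): y unchanged
  event 5 (t=30: DEL y): y -9 -> (absent)
  event 6 (t=31: SET y = -15): y (absent) -> -15
  event 7 (t=34: INC x by 13): y unchanged
  event 8 (t=41: DEC z by 3): y unchanged
  event 9 (t=46: DEC z by 11): y unchanged
  event 10 (t=55: SET y = 17): y -15 -> 17
  event 11 (t=65: INC y by 13): y 17 -> 30
Final: y = 30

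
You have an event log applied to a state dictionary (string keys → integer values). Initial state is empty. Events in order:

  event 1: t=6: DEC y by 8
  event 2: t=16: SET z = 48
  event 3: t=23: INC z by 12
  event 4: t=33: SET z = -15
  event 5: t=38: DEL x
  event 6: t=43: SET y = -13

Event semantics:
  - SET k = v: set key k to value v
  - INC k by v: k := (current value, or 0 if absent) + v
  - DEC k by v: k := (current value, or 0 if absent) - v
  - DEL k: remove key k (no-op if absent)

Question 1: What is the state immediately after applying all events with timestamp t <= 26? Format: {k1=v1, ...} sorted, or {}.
Apply events with t <= 26 (3 events):
  after event 1 (t=6: DEC y by 8): {y=-8}
  after event 2 (t=16: SET z = 48): {y=-8, z=48}
  after event 3 (t=23: INC z by 12): {y=-8, z=60}

Answer: {y=-8, z=60}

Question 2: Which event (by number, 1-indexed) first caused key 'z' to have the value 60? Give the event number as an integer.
Looking for first event where z becomes 60:
  event 2: z = 48
  event 3: z 48 -> 60  <-- first match

Answer: 3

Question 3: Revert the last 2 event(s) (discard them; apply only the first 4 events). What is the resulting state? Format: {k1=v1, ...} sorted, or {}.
Answer: {y=-8, z=-15}

Derivation:
Keep first 4 events (discard last 2):
  after event 1 (t=6: DEC y by 8): {y=-8}
  after event 2 (t=16: SET z = 48): {y=-8, z=48}
  after event 3 (t=23: INC z by 12): {y=-8, z=60}
  after event 4 (t=33: SET z = -15): {y=-8, z=-15}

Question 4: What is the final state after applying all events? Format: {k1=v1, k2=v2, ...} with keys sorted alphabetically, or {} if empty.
  after event 1 (t=6: DEC y by 8): {y=-8}
  after event 2 (t=16: SET z = 48): {y=-8, z=48}
  after event 3 (t=23: INC z by 12): {y=-8, z=60}
  after event 4 (t=33: SET z = -15): {y=-8, z=-15}
  after event 5 (t=38: DEL x): {y=-8, z=-15}
  after event 6 (t=43: SET y = -13): {y=-13, z=-15}

Answer: {y=-13, z=-15}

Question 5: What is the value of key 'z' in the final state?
Track key 'z' through all 6 events:
  event 1 (t=6: DEC y by 8): z unchanged
  event 2 (t=16: SET z = 48): z (absent) -> 48
  event 3 (t=23: INC z by 12): z 48 -> 60
  event 4 (t=33: SET z = -15): z 60 -> -15
  event 5 (t=38: DEL x): z unchanged
  event 6 (t=43: SET y = -13): z unchanged
Final: z = -15

Answer: -15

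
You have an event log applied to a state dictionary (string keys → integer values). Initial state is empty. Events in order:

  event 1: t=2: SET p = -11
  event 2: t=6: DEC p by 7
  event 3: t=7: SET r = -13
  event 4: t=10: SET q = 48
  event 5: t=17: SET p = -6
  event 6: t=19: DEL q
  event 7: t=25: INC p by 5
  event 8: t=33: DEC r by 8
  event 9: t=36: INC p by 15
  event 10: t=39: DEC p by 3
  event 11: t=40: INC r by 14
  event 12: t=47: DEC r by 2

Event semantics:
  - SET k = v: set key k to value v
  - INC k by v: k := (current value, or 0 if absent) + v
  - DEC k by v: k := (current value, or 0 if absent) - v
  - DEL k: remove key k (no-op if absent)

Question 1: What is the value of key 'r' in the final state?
Track key 'r' through all 12 events:
  event 1 (t=2: SET p = -11): r unchanged
  event 2 (t=6: DEC p by 7): r unchanged
  event 3 (t=7: SET r = -13): r (absent) -> -13
  event 4 (t=10: SET q = 48): r unchanged
  event 5 (t=17: SET p = -6): r unchanged
  event 6 (t=19: DEL q): r unchanged
  event 7 (t=25: INC p by 5): r unchanged
  event 8 (t=33: DEC r by 8): r -13 -> -21
  event 9 (t=36: INC p by 15): r unchanged
  event 10 (t=39: DEC p by 3): r unchanged
  event 11 (t=40: INC r by 14): r -21 -> -7
  event 12 (t=47: DEC r by 2): r -7 -> -9
Final: r = -9

Answer: -9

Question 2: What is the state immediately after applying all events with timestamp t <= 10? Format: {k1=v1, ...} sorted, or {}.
Apply events with t <= 10 (4 events):
  after event 1 (t=2: SET p = -11): {p=-11}
  after event 2 (t=6: DEC p by 7): {p=-18}
  after event 3 (t=7: SET r = -13): {p=-18, r=-13}
  after event 4 (t=10: SET q = 48): {p=-18, q=48, r=-13}

Answer: {p=-18, q=48, r=-13}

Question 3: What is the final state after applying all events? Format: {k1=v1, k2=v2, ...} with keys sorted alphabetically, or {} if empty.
Answer: {p=11, r=-9}

Derivation:
  after event 1 (t=2: SET p = -11): {p=-11}
  after event 2 (t=6: DEC p by 7): {p=-18}
  after event 3 (t=7: SET r = -13): {p=-18, r=-13}
  after event 4 (t=10: SET q = 48): {p=-18, q=48, r=-13}
  after event 5 (t=17: SET p = -6): {p=-6, q=48, r=-13}
  after event 6 (t=19: DEL q): {p=-6, r=-13}
  after event 7 (t=25: INC p by 5): {p=-1, r=-13}
  after event 8 (t=33: DEC r by 8): {p=-1, r=-21}
  after event 9 (t=36: INC p by 15): {p=14, r=-21}
  after event 10 (t=39: DEC p by 3): {p=11, r=-21}
  after event 11 (t=40: INC r by 14): {p=11, r=-7}
  after event 12 (t=47: DEC r by 2): {p=11, r=-9}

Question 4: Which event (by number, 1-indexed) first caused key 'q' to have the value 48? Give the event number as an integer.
Looking for first event where q becomes 48:
  event 4: q (absent) -> 48  <-- first match

Answer: 4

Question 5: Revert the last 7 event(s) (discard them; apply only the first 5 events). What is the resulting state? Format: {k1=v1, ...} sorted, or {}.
Answer: {p=-6, q=48, r=-13}

Derivation:
Keep first 5 events (discard last 7):
  after event 1 (t=2: SET p = -11): {p=-11}
  after event 2 (t=6: DEC p by 7): {p=-18}
  after event 3 (t=7: SET r = -13): {p=-18, r=-13}
  after event 4 (t=10: SET q = 48): {p=-18, q=48, r=-13}
  after event 5 (t=17: SET p = -6): {p=-6, q=48, r=-13}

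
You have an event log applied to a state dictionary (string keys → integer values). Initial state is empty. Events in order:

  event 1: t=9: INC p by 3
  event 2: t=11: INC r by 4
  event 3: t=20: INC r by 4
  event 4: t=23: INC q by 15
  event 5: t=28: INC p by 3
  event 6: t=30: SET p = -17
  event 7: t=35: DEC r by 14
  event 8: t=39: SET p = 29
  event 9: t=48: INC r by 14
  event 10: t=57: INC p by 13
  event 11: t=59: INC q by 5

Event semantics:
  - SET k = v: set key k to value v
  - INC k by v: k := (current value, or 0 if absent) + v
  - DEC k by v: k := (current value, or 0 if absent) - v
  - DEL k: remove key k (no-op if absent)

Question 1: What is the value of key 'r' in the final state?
Track key 'r' through all 11 events:
  event 1 (t=9: INC p by 3): r unchanged
  event 2 (t=11: INC r by 4): r (absent) -> 4
  event 3 (t=20: INC r by 4): r 4 -> 8
  event 4 (t=23: INC q by 15): r unchanged
  event 5 (t=28: INC p by 3): r unchanged
  event 6 (t=30: SET p = -17): r unchanged
  event 7 (t=35: DEC r by 14): r 8 -> -6
  event 8 (t=39: SET p = 29): r unchanged
  event 9 (t=48: INC r by 14): r -6 -> 8
  event 10 (t=57: INC p by 13): r unchanged
  event 11 (t=59: INC q by 5): r unchanged
Final: r = 8

Answer: 8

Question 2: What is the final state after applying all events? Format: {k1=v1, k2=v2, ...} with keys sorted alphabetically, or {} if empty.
Answer: {p=42, q=20, r=8}

Derivation:
  after event 1 (t=9: INC p by 3): {p=3}
  after event 2 (t=11: INC r by 4): {p=3, r=4}
  after event 3 (t=20: INC r by 4): {p=3, r=8}
  after event 4 (t=23: INC q by 15): {p=3, q=15, r=8}
  after event 5 (t=28: INC p by 3): {p=6, q=15, r=8}
  after event 6 (t=30: SET p = -17): {p=-17, q=15, r=8}
  after event 7 (t=35: DEC r by 14): {p=-17, q=15, r=-6}
  after event 8 (t=39: SET p = 29): {p=29, q=15, r=-6}
  after event 9 (t=48: INC r by 14): {p=29, q=15, r=8}
  after event 10 (t=57: INC p by 13): {p=42, q=15, r=8}
  after event 11 (t=59: INC q by 5): {p=42, q=20, r=8}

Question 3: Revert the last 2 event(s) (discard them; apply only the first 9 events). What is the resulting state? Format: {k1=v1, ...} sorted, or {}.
Keep first 9 events (discard last 2):
  after event 1 (t=9: INC p by 3): {p=3}
  after event 2 (t=11: INC r by 4): {p=3, r=4}
  after event 3 (t=20: INC r by 4): {p=3, r=8}
  after event 4 (t=23: INC q by 15): {p=3, q=15, r=8}
  after event 5 (t=28: INC p by 3): {p=6, q=15, r=8}
  after event 6 (t=30: SET p = -17): {p=-17, q=15, r=8}
  after event 7 (t=35: DEC r by 14): {p=-17, q=15, r=-6}
  after event 8 (t=39: SET p = 29): {p=29, q=15, r=-6}
  after event 9 (t=48: INC r by 14): {p=29, q=15, r=8}

Answer: {p=29, q=15, r=8}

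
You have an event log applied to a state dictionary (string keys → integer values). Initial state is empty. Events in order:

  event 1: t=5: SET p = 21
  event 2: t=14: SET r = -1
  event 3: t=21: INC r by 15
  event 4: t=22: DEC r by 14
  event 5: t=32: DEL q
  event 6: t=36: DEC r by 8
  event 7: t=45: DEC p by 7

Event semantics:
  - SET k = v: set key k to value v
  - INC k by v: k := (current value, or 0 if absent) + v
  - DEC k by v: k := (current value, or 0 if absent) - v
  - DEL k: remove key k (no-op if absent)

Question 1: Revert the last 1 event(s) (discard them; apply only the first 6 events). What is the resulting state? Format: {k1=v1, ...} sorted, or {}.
Keep first 6 events (discard last 1):
  after event 1 (t=5: SET p = 21): {p=21}
  after event 2 (t=14: SET r = -1): {p=21, r=-1}
  after event 3 (t=21: INC r by 15): {p=21, r=14}
  after event 4 (t=22: DEC r by 14): {p=21, r=0}
  after event 5 (t=32: DEL q): {p=21, r=0}
  after event 6 (t=36: DEC r by 8): {p=21, r=-8}

Answer: {p=21, r=-8}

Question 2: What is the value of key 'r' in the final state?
Answer: -8

Derivation:
Track key 'r' through all 7 events:
  event 1 (t=5: SET p = 21): r unchanged
  event 2 (t=14: SET r = -1): r (absent) -> -1
  event 3 (t=21: INC r by 15): r -1 -> 14
  event 4 (t=22: DEC r by 14): r 14 -> 0
  event 5 (t=32: DEL q): r unchanged
  event 6 (t=36: DEC r by 8): r 0 -> -8
  event 7 (t=45: DEC p by 7): r unchanged
Final: r = -8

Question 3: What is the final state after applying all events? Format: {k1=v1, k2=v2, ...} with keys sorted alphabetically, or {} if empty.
  after event 1 (t=5: SET p = 21): {p=21}
  after event 2 (t=14: SET r = -1): {p=21, r=-1}
  after event 3 (t=21: INC r by 15): {p=21, r=14}
  after event 4 (t=22: DEC r by 14): {p=21, r=0}
  after event 5 (t=32: DEL q): {p=21, r=0}
  after event 6 (t=36: DEC r by 8): {p=21, r=-8}
  after event 7 (t=45: DEC p by 7): {p=14, r=-8}

Answer: {p=14, r=-8}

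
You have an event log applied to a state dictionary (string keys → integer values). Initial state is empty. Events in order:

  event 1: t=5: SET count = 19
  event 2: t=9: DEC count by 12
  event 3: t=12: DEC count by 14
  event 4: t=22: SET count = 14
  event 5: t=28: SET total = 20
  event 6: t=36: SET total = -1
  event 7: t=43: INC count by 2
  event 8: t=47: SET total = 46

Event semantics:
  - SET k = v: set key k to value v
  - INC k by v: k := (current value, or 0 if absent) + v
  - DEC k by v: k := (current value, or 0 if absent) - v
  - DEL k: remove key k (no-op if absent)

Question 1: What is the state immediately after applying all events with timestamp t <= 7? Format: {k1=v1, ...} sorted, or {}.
Answer: {count=19}

Derivation:
Apply events with t <= 7 (1 events):
  after event 1 (t=5: SET count = 19): {count=19}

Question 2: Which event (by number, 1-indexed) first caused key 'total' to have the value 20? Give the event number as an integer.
Answer: 5

Derivation:
Looking for first event where total becomes 20:
  event 5: total (absent) -> 20  <-- first match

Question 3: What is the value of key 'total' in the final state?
Track key 'total' through all 8 events:
  event 1 (t=5: SET count = 19): total unchanged
  event 2 (t=9: DEC count by 12): total unchanged
  event 3 (t=12: DEC count by 14): total unchanged
  event 4 (t=22: SET count = 14): total unchanged
  event 5 (t=28: SET total = 20): total (absent) -> 20
  event 6 (t=36: SET total = -1): total 20 -> -1
  event 7 (t=43: INC count by 2): total unchanged
  event 8 (t=47: SET total = 46): total -1 -> 46
Final: total = 46

Answer: 46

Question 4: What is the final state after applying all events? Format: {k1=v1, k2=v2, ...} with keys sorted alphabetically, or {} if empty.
Answer: {count=16, total=46}

Derivation:
  after event 1 (t=5: SET count = 19): {count=19}
  after event 2 (t=9: DEC count by 12): {count=7}
  after event 3 (t=12: DEC count by 14): {count=-7}
  after event 4 (t=22: SET count = 14): {count=14}
  after event 5 (t=28: SET total = 20): {count=14, total=20}
  after event 6 (t=36: SET total = -1): {count=14, total=-1}
  after event 7 (t=43: INC count by 2): {count=16, total=-1}
  after event 8 (t=47: SET total = 46): {count=16, total=46}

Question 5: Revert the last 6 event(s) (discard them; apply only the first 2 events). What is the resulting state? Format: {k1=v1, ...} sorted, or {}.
Keep first 2 events (discard last 6):
  after event 1 (t=5: SET count = 19): {count=19}
  after event 2 (t=9: DEC count by 12): {count=7}

Answer: {count=7}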